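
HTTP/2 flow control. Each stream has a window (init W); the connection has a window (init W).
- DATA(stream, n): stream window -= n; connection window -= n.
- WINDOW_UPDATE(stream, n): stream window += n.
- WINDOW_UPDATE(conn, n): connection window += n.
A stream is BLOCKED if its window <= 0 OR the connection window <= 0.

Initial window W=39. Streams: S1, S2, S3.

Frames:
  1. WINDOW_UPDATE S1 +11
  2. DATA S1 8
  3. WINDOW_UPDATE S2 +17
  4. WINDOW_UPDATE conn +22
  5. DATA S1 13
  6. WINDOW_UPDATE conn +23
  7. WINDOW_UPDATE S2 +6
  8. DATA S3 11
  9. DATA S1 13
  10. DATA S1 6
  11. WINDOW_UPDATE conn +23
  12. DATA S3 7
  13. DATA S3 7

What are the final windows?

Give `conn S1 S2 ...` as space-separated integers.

Op 1: conn=39 S1=50 S2=39 S3=39 blocked=[]
Op 2: conn=31 S1=42 S2=39 S3=39 blocked=[]
Op 3: conn=31 S1=42 S2=56 S3=39 blocked=[]
Op 4: conn=53 S1=42 S2=56 S3=39 blocked=[]
Op 5: conn=40 S1=29 S2=56 S3=39 blocked=[]
Op 6: conn=63 S1=29 S2=56 S3=39 blocked=[]
Op 7: conn=63 S1=29 S2=62 S3=39 blocked=[]
Op 8: conn=52 S1=29 S2=62 S3=28 blocked=[]
Op 9: conn=39 S1=16 S2=62 S3=28 blocked=[]
Op 10: conn=33 S1=10 S2=62 S3=28 blocked=[]
Op 11: conn=56 S1=10 S2=62 S3=28 blocked=[]
Op 12: conn=49 S1=10 S2=62 S3=21 blocked=[]
Op 13: conn=42 S1=10 S2=62 S3=14 blocked=[]

Answer: 42 10 62 14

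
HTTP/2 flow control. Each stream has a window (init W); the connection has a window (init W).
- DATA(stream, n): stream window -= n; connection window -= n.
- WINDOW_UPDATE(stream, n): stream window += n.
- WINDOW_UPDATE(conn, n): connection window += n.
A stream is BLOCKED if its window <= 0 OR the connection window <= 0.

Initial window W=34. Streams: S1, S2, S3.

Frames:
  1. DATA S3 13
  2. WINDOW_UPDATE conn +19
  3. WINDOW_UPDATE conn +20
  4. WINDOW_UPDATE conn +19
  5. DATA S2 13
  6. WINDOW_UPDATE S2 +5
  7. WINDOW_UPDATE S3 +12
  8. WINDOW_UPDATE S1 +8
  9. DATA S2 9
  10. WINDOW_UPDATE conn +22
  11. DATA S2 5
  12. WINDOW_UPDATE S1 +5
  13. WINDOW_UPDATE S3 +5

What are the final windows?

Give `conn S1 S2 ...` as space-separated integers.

Op 1: conn=21 S1=34 S2=34 S3=21 blocked=[]
Op 2: conn=40 S1=34 S2=34 S3=21 blocked=[]
Op 3: conn=60 S1=34 S2=34 S3=21 blocked=[]
Op 4: conn=79 S1=34 S2=34 S3=21 blocked=[]
Op 5: conn=66 S1=34 S2=21 S3=21 blocked=[]
Op 6: conn=66 S1=34 S2=26 S3=21 blocked=[]
Op 7: conn=66 S1=34 S2=26 S3=33 blocked=[]
Op 8: conn=66 S1=42 S2=26 S3=33 blocked=[]
Op 9: conn=57 S1=42 S2=17 S3=33 blocked=[]
Op 10: conn=79 S1=42 S2=17 S3=33 blocked=[]
Op 11: conn=74 S1=42 S2=12 S3=33 blocked=[]
Op 12: conn=74 S1=47 S2=12 S3=33 blocked=[]
Op 13: conn=74 S1=47 S2=12 S3=38 blocked=[]

Answer: 74 47 12 38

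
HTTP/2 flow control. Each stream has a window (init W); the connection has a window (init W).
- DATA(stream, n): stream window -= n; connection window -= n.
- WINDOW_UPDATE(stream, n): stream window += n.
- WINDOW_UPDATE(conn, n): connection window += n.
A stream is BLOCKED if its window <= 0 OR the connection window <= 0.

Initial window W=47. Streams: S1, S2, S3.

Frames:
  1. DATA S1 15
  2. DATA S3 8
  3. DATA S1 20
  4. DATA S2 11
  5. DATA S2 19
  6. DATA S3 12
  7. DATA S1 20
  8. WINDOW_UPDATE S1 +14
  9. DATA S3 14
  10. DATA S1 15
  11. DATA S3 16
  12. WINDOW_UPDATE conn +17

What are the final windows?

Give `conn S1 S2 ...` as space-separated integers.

Op 1: conn=32 S1=32 S2=47 S3=47 blocked=[]
Op 2: conn=24 S1=32 S2=47 S3=39 blocked=[]
Op 3: conn=4 S1=12 S2=47 S3=39 blocked=[]
Op 4: conn=-7 S1=12 S2=36 S3=39 blocked=[1, 2, 3]
Op 5: conn=-26 S1=12 S2=17 S3=39 blocked=[1, 2, 3]
Op 6: conn=-38 S1=12 S2=17 S3=27 blocked=[1, 2, 3]
Op 7: conn=-58 S1=-8 S2=17 S3=27 blocked=[1, 2, 3]
Op 8: conn=-58 S1=6 S2=17 S3=27 blocked=[1, 2, 3]
Op 9: conn=-72 S1=6 S2=17 S3=13 blocked=[1, 2, 3]
Op 10: conn=-87 S1=-9 S2=17 S3=13 blocked=[1, 2, 3]
Op 11: conn=-103 S1=-9 S2=17 S3=-3 blocked=[1, 2, 3]
Op 12: conn=-86 S1=-9 S2=17 S3=-3 blocked=[1, 2, 3]

Answer: -86 -9 17 -3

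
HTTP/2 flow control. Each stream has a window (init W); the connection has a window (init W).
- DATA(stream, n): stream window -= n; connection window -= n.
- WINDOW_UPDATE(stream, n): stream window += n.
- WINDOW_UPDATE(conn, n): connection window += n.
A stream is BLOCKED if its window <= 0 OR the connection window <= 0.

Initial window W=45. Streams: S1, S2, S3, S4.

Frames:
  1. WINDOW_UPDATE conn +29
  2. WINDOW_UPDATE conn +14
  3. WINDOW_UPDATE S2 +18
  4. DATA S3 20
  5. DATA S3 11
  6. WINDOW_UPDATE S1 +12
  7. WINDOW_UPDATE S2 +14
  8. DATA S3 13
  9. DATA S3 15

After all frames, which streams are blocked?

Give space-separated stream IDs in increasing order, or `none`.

Answer: S3

Derivation:
Op 1: conn=74 S1=45 S2=45 S3=45 S4=45 blocked=[]
Op 2: conn=88 S1=45 S2=45 S3=45 S4=45 blocked=[]
Op 3: conn=88 S1=45 S2=63 S3=45 S4=45 blocked=[]
Op 4: conn=68 S1=45 S2=63 S3=25 S4=45 blocked=[]
Op 5: conn=57 S1=45 S2=63 S3=14 S4=45 blocked=[]
Op 6: conn=57 S1=57 S2=63 S3=14 S4=45 blocked=[]
Op 7: conn=57 S1=57 S2=77 S3=14 S4=45 blocked=[]
Op 8: conn=44 S1=57 S2=77 S3=1 S4=45 blocked=[]
Op 9: conn=29 S1=57 S2=77 S3=-14 S4=45 blocked=[3]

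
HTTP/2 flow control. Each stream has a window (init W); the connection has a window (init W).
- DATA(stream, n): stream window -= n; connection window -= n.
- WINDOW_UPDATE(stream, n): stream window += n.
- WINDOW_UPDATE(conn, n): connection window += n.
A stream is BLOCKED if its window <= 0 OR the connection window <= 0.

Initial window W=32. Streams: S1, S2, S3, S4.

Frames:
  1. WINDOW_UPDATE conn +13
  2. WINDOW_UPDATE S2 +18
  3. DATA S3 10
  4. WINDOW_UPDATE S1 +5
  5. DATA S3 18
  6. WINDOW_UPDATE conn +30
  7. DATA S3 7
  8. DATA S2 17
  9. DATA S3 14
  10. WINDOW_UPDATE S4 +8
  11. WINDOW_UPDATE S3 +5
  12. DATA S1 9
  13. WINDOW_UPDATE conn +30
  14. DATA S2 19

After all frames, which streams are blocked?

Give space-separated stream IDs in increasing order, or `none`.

Answer: S3

Derivation:
Op 1: conn=45 S1=32 S2=32 S3=32 S4=32 blocked=[]
Op 2: conn=45 S1=32 S2=50 S3=32 S4=32 blocked=[]
Op 3: conn=35 S1=32 S2=50 S3=22 S4=32 blocked=[]
Op 4: conn=35 S1=37 S2=50 S3=22 S4=32 blocked=[]
Op 5: conn=17 S1=37 S2=50 S3=4 S4=32 blocked=[]
Op 6: conn=47 S1=37 S2=50 S3=4 S4=32 blocked=[]
Op 7: conn=40 S1=37 S2=50 S3=-3 S4=32 blocked=[3]
Op 8: conn=23 S1=37 S2=33 S3=-3 S4=32 blocked=[3]
Op 9: conn=9 S1=37 S2=33 S3=-17 S4=32 blocked=[3]
Op 10: conn=9 S1=37 S2=33 S3=-17 S4=40 blocked=[3]
Op 11: conn=9 S1=37 S2=33 S3=-12 S4=40 blocked=[3]
Op 12: conn=0 S1=28 S2=33 S3=-12 S4=40 blocked=[1, 2, 3, 4]
Op 13: conn=30 S1=28 S2=33 S3=-12 S4=40 blocked=[3]
Op 14: conn=11 S1=28 S2=14 S3=-12 S4=40 blocked=[3]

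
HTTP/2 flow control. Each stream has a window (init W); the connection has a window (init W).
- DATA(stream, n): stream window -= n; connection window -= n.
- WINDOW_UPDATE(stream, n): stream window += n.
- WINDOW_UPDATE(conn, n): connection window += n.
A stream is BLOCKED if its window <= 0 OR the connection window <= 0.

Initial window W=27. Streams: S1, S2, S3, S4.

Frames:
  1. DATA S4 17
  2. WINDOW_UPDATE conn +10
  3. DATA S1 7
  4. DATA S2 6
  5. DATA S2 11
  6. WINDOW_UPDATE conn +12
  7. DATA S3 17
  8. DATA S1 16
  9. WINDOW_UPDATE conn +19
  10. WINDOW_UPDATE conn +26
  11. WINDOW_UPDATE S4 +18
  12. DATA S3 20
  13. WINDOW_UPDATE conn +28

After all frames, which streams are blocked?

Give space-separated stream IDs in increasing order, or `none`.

Answer: S3

Derivation:
Op 1: conn=10 S1=27 S2=27 S3=27 S4=10 blocked=[]
Op 2: conn=20 S1=27 S2=27 S3=27 S4=10 blocked=[]
Op 3: conn=13 S1=20 S2=27 S3=27 S4=10 blocked=[]
Op 4: conn=7 S1=20 S2=21 S3=27 S4=10 blocked=[]
Op 5: conn=-4 S1=20 S2=10 S3=27 S4=10 blocked=[1, 2, 3, 4]
Op 6: conn=8 S1=20 S2=10 S3=27 S4=10 blocked=[]
Op 7: conn=-9 S1=20 S2=10 S3=10 S4=10 blocked=[1, 2, 3, 4]
Op 8: conn=-25 S1=4 S2=10 S3=10 S4=10 blocked=[1, 2, 3, 4]
Op 9: conn=-6 S1=4 S2=10 S3=10 S4=10 blocked=[1, 2, 3, 4]
Op 10: conn=20 S1=4 S2=10 S3=10 S4=10 blocked=[]
Op 11: conn=20 S1=4 S2=10 S3=10 S4=28 blocked=[]
Op 12: conn=0 S1=4 S2=10 S3=-10 S4=28 blocked=[1, 2, 3, 4]
Op 13: conn=28 S1=4 S2=10 S3=-10 S4=28 blocked=[3]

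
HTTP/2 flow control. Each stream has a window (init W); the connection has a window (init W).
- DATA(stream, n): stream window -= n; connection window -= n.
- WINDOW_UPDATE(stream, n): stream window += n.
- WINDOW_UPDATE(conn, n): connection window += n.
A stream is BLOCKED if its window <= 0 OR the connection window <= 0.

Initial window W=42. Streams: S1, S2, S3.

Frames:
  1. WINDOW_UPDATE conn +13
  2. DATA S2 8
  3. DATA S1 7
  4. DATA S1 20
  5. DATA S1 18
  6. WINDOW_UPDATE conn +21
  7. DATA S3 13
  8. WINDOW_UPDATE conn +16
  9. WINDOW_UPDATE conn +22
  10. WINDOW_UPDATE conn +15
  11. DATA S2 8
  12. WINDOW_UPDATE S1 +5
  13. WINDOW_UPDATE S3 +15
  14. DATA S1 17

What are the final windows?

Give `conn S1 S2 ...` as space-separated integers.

Op 1: conn=55 S1=42 S2=42 S3=42 blocked=[]
Op 2: conn=47 S1=42 S2=34 S3=42 blocked=[]
Op 3: conn=40 S1=35 S2=34 S3=42 blocked=[]
Op 4: conn=20 S1=15 S2=34 S3=42 blocked=[]
Op 5: conn=2 S1=-3 S2=34 S3=42 blocked=[1]
Op 6: conn=23 S1=-3 S2=34 S3=42 blocked=[1]
Op 7: conn=10 S1=-3 S2=34 S3=29 blocked=[1]
Op 8: conn=26 S1=-3 S2=34 S3=29 blocked=[1]
Op 9: conn=48 S1=-3 S2=34 S3=29 blocked=[1]
Op 10: conn=63 S1=-3 S2=34 S3=29 blocked=[1]
Op 11: conn=55 S1=-3 S2=26 S3=29 blocked=[1]
Op 12: conn=55 S1=2 S2=26 S3=29 blocked=[]
Op 13: conn=55 S1=2 S2=26 S3=44 blocked=[]
Op 14: conn=38 S1=-15 S2=26 S3=44 blocked=[1]

Answer: 38 -15 26 44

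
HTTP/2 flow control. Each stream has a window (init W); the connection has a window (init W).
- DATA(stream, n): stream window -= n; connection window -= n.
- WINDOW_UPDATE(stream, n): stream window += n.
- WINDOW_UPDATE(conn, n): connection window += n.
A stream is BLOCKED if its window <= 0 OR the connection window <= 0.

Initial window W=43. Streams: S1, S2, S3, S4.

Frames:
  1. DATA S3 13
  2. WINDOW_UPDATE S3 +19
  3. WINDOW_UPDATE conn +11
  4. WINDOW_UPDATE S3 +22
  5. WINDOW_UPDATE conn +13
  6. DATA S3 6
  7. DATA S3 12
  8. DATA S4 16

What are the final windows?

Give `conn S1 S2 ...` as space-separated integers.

Op 1: conn=30 S1=43 S2=43 S3=30 S4=43 blocked=[]
Op 2: conn=30 S1=43 S2=43 S3=49 S4=43 blocked=[]
Op 3: conn=41 S1=43 S2=43 S3=49 S4=43 blocked=[]
Op 4: conn=41 S1=43 S2=43 S3=71 S4=43 blocked=[]
Op 5: conn=54 S1=43 S2=43 S3=71 S4=43 blocked=[]
Op 6: conn=48 S1=43 S2=43 S3=65 S4=43 blocked=[]
Op 7: conn=36 S1=43 S2=43 S3=53 S4=43 blocked=[]
Op 8: conn=20 S1=43 S2=43 S3=53 S4=27 blocked=[]

Answer: 20 43 43 53 27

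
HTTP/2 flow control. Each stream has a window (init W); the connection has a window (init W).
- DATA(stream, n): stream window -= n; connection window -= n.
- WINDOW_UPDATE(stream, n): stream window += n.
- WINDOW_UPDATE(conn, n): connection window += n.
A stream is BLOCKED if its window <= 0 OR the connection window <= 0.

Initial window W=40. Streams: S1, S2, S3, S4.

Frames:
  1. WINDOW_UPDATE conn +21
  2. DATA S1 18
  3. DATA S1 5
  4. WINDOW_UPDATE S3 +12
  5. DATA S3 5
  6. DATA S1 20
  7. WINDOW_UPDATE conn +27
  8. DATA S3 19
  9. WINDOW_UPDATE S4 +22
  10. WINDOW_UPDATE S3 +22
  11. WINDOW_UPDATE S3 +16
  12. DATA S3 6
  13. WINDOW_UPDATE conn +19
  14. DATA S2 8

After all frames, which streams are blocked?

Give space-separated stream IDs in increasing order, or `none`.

Op 1: conn=61 S1=40 S2=40 S3=40 S4=40 blocked=[]
Op 2: conn=43 S1=22 S2=40 S3=40 S4=40 blocked=[]
Op 3: conn=38 S1=17 S2=40 S3=40 S4=40 blocked=[]
Op 4: conn=38 S1=17 S2=40 S3=52 S4=40 blocked=[]
Op 5: conn=33 S1=17 S2=40 S3=47 S4=40 blocked=[]
Op 6: conn=13 S1=-3 S2=40 S3=47 S4=40 blocked=[1]
Op 7: conn=40 S1=-3 S2=40 S3=47 S4=40 blocked=[1]
Op 8: conn=21 S1=-3 S2=40 S3=28 S4=40 blocked=[1]
Op 9: conn=21 S1=-3 S2=40 S3=28 S4=62 blocked=[1]
Op 10: conn=21 S1=-3 S2=40 S3=50 S4=62 blocked=[1]
Op 11: conn=21 S1=-3 S2=40 S3=66 S4=62 blocked=[1]
Op 12: conn=15 S1=-3 S2=40 S3=60 S4=62 blocked=[1]
Op 13: conn=34 S1=-3 S2=40 S3=60 S4=62 blocked=[1]
Op 14: conn=26 S1=-3 S2=32 S3=60 S4=62 blocked=[1]

Answer: S1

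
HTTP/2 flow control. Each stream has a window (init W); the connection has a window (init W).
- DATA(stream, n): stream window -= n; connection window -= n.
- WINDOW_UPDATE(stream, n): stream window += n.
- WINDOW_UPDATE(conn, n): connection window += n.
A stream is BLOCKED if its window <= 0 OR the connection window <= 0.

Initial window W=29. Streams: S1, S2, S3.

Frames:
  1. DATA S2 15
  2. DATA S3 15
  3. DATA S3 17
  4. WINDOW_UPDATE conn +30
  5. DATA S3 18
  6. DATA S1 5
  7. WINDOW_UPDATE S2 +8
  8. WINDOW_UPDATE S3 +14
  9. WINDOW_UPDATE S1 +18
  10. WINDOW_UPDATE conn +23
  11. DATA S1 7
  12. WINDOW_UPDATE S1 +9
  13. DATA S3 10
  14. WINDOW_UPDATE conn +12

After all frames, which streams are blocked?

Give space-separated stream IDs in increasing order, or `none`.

Op 1: conn=14 S1=29 S2=14 S3=29 blocked=[]
Op 2: conn=-1 S1=29 S2=14 S3=14 blocked=[1, 2, 3]
Op 3: conn=-18 S1=29 S2=14 S3=-3 blocked=[1, 2, 3]
Op 4: conn=12 S1=29 S2=14 S3=-3 blocked=[3]
Op 5: conn=-6 S1=29 S2=14 S3=-21 blocked=[1, 2, 3]
Op 6: conn=-11 S1=24 S2=14 S3=-21 blocked=[1, 2, 3]
Op 7: conn=-11 S1=24 S2=22 S3=-21 blocked=[1, 2, 3]
Op 8: conn=-11 S1=24 S2=22 S3=-7 blocked=[1, 2, 3]
Op 9: conn=-11 S1=42 S2=22 S3=-7 blocked=[1, 2, 3]
Op 10: conn=12 S1=42 S2=22 S3=-7 blocked=[3]
Op 11: conn=5 S1=35 S2=22 S3=-7 blocked=[3]
Op 12: conn=5 S1=44 S2=22 S3=-7 blocked=[3]
Op 13: conn=-5 S1=44 S2=22 S3=-17 blocked=[1, 2, 3]
Op 14: conn=7 S1=44 S2=22 S3=-17 blocked=[3]

Answer: S3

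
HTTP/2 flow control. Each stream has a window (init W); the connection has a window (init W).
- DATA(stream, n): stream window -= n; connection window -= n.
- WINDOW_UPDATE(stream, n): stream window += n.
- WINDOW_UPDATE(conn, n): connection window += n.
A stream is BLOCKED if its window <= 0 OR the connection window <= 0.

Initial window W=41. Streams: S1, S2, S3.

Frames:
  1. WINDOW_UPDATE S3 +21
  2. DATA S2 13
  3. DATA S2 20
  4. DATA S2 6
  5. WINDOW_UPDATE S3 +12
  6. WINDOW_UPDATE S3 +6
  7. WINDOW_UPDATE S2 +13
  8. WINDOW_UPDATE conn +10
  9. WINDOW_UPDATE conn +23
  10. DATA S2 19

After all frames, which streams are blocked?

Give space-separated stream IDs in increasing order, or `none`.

Answer: S2

Derivation:
Op 1: conn=41 S1=41 S2=41 S3=62 blocked=[]
Op 2: conn=28 S1=41 S2=28 S3=62 blocked=[]
Op 3: conn=8 S1=41 S2=8 S3=62 blocked=[]
Op 4: conn=2 S1=41 S2=2 S3=62 blocked=[]
Op 5: conn=2 S1=41 S2=2 S3=74 blocked=[]
Op 6: conn=2 S1=41 S2=2 S3=80 blocked=[]
Op 7: conn=2 S1=41 S2=15 S3=80 blocked=[]
Op 8: conn=12 S1=41 S2=15 S3=80 blocked=[]
Op 9: conn=35 S1=41 S2=15 S3=80 blocked=[]
Op 10: conn=16 S1=41 S2=-4 S3=80 blocked=[2]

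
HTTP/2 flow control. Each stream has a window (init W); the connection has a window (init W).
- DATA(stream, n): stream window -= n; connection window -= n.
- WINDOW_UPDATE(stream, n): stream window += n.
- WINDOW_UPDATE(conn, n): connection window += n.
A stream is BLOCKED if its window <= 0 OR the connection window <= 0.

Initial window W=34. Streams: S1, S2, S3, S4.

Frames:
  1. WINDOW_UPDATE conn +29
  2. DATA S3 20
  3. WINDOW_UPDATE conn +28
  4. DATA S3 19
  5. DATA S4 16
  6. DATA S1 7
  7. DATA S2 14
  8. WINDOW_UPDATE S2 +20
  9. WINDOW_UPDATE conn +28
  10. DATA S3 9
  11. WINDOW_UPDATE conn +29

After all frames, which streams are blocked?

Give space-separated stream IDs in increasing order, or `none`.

Answer: S3

Derivation:
Op 1: conn=63 S1=34 S2=34 S3=34 S4=34 blocked=[]
Op 2: conn=43 S1=34 S2=34 S3=14 S4=34 blocked=[]
Op 3: conn=71 S1=34 S2=34 S3=14 S4=34 blocked=[]
Op 4: conn=52 S1=34 S2=34 S3=-5 S4=34 blocked=[3]
Op 5: conn=36 S1=34 S2=34 S3=-5 S4=18 blocked=[3]
Op 6: conn=29 S1=27 S2=34 S3=-5 S4=18 blocked=[3]
Op 7: conn=15 S1=27 S2=20 S3=-5 S4=18 blocked=[3]
Op 8: conn=15 S1=27 S2=40 S3=-5 S4=18 blocked=[3]
Op 9: conn=43 S1=27 S2=40 S3=-5 S4=18 blocked=[3]
Op 10: conn=34 S1=27 S2=40 S3=-14 S4=18 blocked=[3]
Op 11: conn=63 S1=27 S2=40 S3=-14 S4=18 blocked=[3]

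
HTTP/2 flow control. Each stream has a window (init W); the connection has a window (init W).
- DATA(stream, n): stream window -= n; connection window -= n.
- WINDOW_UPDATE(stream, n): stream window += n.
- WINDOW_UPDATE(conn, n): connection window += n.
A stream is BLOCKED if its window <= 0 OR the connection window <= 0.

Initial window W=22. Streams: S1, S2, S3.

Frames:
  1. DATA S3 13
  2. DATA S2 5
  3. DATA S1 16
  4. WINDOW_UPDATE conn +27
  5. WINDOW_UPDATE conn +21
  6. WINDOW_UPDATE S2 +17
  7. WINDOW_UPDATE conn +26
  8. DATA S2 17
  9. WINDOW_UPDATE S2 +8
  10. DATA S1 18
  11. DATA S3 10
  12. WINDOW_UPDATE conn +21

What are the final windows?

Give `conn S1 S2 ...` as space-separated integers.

Op 1: conn=9 S1=22 S2=22 S3=9 blocked=[]
Op 2: conn=4 S1=22 S2=17 S3=9 blocked=[]
Op 3: conn=-12 S1=6 S2=17 S3=9 blocked=[1, 2, 3]
Op 4: conn=15 S1=6 S2=17 S3=9 blocked=[]
Op 5: conn=36 S1=6 S2=17 S3=9 blocked=[]
Op 6: conn=36 S1=6 S2=34 S3=9 blocked=[]
Op 7: conn=62 S1=6 S2=34 S3=9 blocked=[]
Op 8: conn=45 S1=6 S2=17 S3=9 blocked=[]
Op 9: conn=45 S1=6 S2=25 S3=9 blocked=[]
Op 10: conn=27 S1=-12 S2=25 S3=9 blocked=[1]
Op 11: conn=17 S1=-12 S2=25 S3=-1 blocked=[1, 3]
Op 12: conn=38 S1=-12 S2=25 S3=-1 blocked=[1, 3]

Answer: 38 -12 25 -1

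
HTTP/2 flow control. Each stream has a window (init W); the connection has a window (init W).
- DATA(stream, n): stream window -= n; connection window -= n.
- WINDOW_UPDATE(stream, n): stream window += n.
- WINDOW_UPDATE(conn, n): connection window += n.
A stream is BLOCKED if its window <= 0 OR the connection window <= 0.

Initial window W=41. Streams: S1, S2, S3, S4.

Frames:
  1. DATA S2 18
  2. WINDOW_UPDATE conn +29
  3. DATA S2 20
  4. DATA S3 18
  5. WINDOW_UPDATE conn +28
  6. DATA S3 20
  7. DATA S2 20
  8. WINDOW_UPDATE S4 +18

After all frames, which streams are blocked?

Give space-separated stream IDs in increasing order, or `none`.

Answer: S2

Derivation:
Op 1: conn=23 S1=41 S2=23 S3=41 S4=41 blocked=[]
Op 2: conn=52 S1=41 S2=23 S3=41 S4=41 blocked=[]
Op 3: conn=32 S1=41 S2=3 S3=41 S4=41 blocked=[]
Op 4: conn=14 S1=41 S2=3 S3=23 S4=41 blocked=[]
Op 5: conn=42 S1=41 S2=3 S3=23 S4=41 blocked=[]
Op 6: conn=22 S1=41 S2=3 S3=3 S4=41 blocked=[]
Op 7: conn=2 S1=41 S2=-17 S3=3 S4=41 blocked=[2]
Op 8: conn=2 S1=41 S2=-17 S3=3 S4=59 blocked=[2]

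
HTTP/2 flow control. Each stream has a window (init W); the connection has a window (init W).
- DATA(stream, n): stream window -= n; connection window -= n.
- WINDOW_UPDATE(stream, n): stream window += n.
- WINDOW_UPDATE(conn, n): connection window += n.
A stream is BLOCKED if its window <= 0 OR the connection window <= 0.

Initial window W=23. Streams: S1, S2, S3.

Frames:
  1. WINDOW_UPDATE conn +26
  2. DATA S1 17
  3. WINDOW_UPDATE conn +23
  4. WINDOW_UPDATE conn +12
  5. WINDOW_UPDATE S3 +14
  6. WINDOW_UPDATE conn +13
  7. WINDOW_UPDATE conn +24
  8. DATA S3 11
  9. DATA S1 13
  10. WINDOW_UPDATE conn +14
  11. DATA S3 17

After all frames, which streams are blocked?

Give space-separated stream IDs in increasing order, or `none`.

Op 1: conn=49 S1=23 S2=23 S3=23 blocked=[]
Op 2: conn=32 S1=6 S2=23 S3=23 blocked=[]
Op 3: conn=55 S1=6 S2=23 S3=23 blocked=[]
Op 4: conn=67 S1=6 S2=23 S3=23 blocked=[]
Op 5: conn=67 S1=6 S2=23 S3=37 blocked=[]
Op 6: conn=80 S1=6 S2=23 S3=37 blocked=[]
Op 7: conn=104 S1=6 S2=23 S3=37 blocked=[]
Op 8: conn=93 S1=6 S2=23 S3=26 blocked=[]
Op 9: conn=80 S1=-7 S2=23 S3=26 blocked=[1]
Op 10: conn=94 S1=-7 S2=23 S3=26 blocked=[1]
Op 11: conn=77 S1=-7 S2=23 S3=9 blocked=[1]

Answer: S1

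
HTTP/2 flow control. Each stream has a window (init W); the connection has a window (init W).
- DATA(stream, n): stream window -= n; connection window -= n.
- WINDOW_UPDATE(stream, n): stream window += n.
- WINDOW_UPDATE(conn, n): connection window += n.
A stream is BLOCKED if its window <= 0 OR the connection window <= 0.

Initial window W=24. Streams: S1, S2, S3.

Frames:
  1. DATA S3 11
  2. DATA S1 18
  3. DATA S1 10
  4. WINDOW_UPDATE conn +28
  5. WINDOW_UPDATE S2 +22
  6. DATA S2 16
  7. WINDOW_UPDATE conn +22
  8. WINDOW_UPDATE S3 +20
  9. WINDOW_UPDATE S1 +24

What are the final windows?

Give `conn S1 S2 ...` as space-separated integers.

Answer: 19 20 30 33

Derivation:
Op 1: conn=13 S1=24 S2=24 S3=13 blocked=[]
Op 2: conn=-5 S1=6 S2=24 S3=13 blocked=[1, 2, 3]
Op 3: conn=-15 S1=-4 S2=24 S3=13 blocked=[1, 2, 3]
Op 4: conn=13 S1=-4 S2=24 S3=13 blocked=[1]
Op 5: conn=13 S1=-4 S2=46 S3=13 blocked=[1]
Op 6: conn=-3 S1=-4 S2=30 S3=13 blocked=[1, 2, 3]
Op 7: conn=19 S1=-4 S2=30 S3=13 blocked=[1]
Op 8: conn=19 S1=-4 S2=30 S3=33 blocked=[1]
Op 9: conn=19 S1=20 S2=30 S3=33 blocked=[]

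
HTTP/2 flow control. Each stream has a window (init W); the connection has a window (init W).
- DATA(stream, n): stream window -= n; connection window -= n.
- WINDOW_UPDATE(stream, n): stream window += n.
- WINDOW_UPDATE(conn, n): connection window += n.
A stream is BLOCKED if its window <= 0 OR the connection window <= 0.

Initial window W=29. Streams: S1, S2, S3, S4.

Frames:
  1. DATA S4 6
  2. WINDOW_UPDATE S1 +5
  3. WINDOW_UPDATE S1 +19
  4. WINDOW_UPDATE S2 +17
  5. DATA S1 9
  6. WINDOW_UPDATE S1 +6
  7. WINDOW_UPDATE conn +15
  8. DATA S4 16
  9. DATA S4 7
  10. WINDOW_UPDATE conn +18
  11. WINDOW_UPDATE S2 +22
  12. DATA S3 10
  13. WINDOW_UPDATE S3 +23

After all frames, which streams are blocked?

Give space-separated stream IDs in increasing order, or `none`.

Answer: S4

Derivation:
Op 1: conn=23 S1=29 S2=29 S3=29 S4=23 blocked=[]
Op 2: conn=23 S1=34 S2=29 S3=29 S4=23 blocked=[]
Op 3: conn=23 S1=53 S2=29 S3=29 S4=23 blocked=[]
Op 4: conn=23 S1=53 S2=46 S3=29 S4=23 blocked=[]
Op 5: conn=14 S1=44 S2=46 S3=29 S4=23 blocked=[]
Op 6: conn=14 S1=50 S2=46 S3=29 S4=23 blocked=[]
Op 7: conn=29 S1=50 S2=46 S3=29 S4=23 blocked=[]
Op 8: conn=13 S1=50 S2=46 S3=29 S4=7 blocked=[]
Op 9: conn=6 S1=50 S2=46 S3=29 S4=0 blocked=[4]
Op 10: conn=24 S1=50 S2=46 S3=29 S4=0 blocked=[4]
Op 11: conn=24 S1=50 S2=68 S3=29 S4=0 blocked=[4]
Op 12: conn=14 S1=50 S2=68 S3=19 S4=0 blocked=[4]
Op 13: conn=14 S1=50 S2=68 S3=42 S4=0 blocked=[4]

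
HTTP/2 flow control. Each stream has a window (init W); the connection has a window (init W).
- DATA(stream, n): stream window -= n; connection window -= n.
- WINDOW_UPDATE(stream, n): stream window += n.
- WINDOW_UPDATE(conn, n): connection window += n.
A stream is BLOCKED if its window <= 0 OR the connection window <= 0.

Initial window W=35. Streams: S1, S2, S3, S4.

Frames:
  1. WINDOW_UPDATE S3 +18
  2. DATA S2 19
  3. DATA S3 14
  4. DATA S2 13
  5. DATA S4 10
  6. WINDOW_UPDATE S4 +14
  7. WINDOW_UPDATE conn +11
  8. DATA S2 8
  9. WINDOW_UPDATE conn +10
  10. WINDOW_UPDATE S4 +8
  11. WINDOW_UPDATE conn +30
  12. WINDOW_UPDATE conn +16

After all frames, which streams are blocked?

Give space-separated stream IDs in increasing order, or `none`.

Answer: S2

Derivation:
Op 1: conn=35 S1=35 S2=35 S3=53 S4=35 blocked=[]
Op 2: conn=16 S1=35 S2=16 S3=53 S4=35 blocked=[]
Op 3: conn=2 S1=35 S2=16 S3=39 S4=35 blocked=[]
Op 4: conn=-11 S1=35 S2=3 S3=39 S4=35 blocked=[1, 2, 3, 4]
Op 5: conn=-21 S1=35 S2=3 S3=39 S4=25 blocked=[1, 2, 3, 4]
Op 6: conn=-21 S1=35 S2=3 S3=39 S4=39 blocked=[1, 2, 3, 4]
Op 7: conn=-10 S1=35 S2=3 S3=39 S4=39 blocked=[1, 2, 3, 4]
Op 8: conn=-18 S1=35 S2=-5 S3=39 S4=39 blocked=[1, 2, 3, 4]
Op 9: conn=-8 S1=35 S2=-5 S3=39 S4=39 blocked=[1, 2, 3, 4]
Op 10: conn=-8 S1=35 S2=-5 S3=39 S4=47 blocked=[1, 2, 3, 4]
Op 11: conn=22 S1=35 S2=-5 S3=39 S4=47 blocked=[2]
Op 12: conn=38 S1=35 S2=-5 S3=39 S4=47 blocked=[2]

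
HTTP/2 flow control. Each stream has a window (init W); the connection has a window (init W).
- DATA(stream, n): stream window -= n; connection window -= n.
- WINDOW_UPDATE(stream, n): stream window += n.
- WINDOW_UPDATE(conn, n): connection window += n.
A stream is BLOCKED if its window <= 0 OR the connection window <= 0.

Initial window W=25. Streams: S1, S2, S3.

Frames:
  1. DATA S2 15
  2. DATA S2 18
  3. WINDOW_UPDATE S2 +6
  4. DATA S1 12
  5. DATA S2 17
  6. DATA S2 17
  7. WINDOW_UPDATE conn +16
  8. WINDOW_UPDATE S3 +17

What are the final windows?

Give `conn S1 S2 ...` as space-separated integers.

Answer: -38 13 -36 42

Derivation:
Op 1: conn=10 S1=25 S2=10 S3=25 blocked=[]
Op 2: conn=-8 S1=25 S2=-8 S3=25 blocked=[1, 2, 3]
Op 3: conn=-8 S1=25 S2=-2 S3=25 blocked=[1, 2, 3]
Op 4: conn=-20 S1=13 S2=-2 S3=25 blocked=[1, 2, 3]
Op 5: conn=-37 S1=13 S2=-19 S3=25 blocked=[1, 2, 3]
Op 6: conn=-54 S1=13 S2=-36 S3=25 blocked=[1, 2, 3]
Op 7: conn=-38 S1=13 S2=-36 S3=25 blocked=[1, 2, 3]
Op 8: conn=-38 S1=13 S2=-36 S3=42 blocked=[1, 2, 3]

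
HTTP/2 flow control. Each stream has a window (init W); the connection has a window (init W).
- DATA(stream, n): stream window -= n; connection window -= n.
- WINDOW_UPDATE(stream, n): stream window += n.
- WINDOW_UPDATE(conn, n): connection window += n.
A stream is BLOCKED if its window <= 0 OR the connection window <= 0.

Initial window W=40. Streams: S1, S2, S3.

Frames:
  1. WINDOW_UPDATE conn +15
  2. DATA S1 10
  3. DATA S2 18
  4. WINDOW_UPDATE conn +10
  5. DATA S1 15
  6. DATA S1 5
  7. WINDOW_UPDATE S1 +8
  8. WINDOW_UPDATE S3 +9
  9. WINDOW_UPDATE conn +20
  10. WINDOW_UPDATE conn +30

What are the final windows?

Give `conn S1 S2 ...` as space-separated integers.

Op 1: conn=55 S1=40 S2=40 S3=40 blocked=[]
Op 2: conn=45 S1=30 S2=40 S3=40 blocked=[]
Op 3: conn=27 S1=30 S2=22 S3=40 blocked=[]
Op 4: conn=37 S1=30 S2=22 S3=40 blocked=[]
Op 5: conn=22 S1=15 S2=22 S3=40 blocked=[]
Op 6: conn=17 S1=10 S2=22 S3=40 blocked=[]
Op 7: conn=17 S1=18 S2=22 S3=40 blocked=[]
Op 8: conn=17 S1=18 S2=22 S3=49 blocked=[]
Op 9: conn=37 S1=18 S2=22 S3=49 blocked=[]
Op 10: conn=67 S1=18 S2=22 S3=49 blocked=[]

Answer: 67 18 22 49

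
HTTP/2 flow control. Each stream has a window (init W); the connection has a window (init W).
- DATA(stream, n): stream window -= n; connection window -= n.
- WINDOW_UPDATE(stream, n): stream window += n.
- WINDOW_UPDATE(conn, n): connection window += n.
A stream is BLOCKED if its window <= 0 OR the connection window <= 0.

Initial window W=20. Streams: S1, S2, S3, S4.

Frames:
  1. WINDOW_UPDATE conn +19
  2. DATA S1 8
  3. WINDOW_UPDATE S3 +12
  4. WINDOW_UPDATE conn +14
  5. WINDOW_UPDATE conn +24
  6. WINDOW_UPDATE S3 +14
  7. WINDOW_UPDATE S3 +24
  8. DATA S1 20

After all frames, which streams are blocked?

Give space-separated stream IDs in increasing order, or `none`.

Answer: S1

Derivation:
Op 1: conn=39 S1=20 S2=20 S3=20 S4=20 blocked=[]
Op 2: conn=31 S1=12 S2=20 S3=20 S4=20 blocked=[]
Op 3: conn=31 S1=12 S2=20 S3=32 S4=20 blocked=[]
Op 4: conn=45 S1=12 S2=20 S3=32 S4=20 blocked=[]
Op 5: conn=69 S1=12 S2=20 S3=32 S4=20 blocked=[]
Op 6: conn=69 S1=12 S2=20 S3=46 S4=20 blocked=[]
Op 7: conn=69 S1=12 S2=20 S3=70 S4=20 blocked=[]
Op 8: conn=49 S1=-8 S2=20 S3=70 S4=20 blocked=[1]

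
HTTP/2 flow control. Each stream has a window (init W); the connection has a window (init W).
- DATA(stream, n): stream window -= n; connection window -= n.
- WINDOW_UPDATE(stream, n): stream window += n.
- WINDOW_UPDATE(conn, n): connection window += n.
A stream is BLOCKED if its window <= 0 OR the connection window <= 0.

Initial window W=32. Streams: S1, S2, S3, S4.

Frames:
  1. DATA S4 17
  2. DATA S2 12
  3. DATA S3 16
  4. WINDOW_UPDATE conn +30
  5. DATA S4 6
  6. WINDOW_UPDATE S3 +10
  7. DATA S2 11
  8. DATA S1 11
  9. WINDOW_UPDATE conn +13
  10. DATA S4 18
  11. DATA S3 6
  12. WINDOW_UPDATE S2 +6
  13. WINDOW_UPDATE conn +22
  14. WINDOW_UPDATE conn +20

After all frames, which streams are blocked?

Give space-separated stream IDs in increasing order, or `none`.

Op 1: conn=15 S1=32 S2=32 S3=32 S4=15 blocked=[]
Op 2: conn=3 S1=32 S2=20 S3=32 S4=15 blocked=[]
Op 3: conn=-13 S1=32 S2=20 S3=16 S4=15 blocked=[1, 2, 3, 4]
Op 4: conn=17 S1=32 S2=20 S3=16 S4=15 blocked=[]
Op 5: conn=11 S1=32 S2=20 S3=16 S4=9 blocked=[]
Op 6: conn=11 S1=32 S2=20 S3=26 S4=9 blocked=[]
Op 7: conn=0 S1=32 S2=9 S3=26 S4=9 blocked=[1, 2, 3, 4]
Op 8: conn=-11 S1=21 S2=9 S3=26 S4=9 blocked=[1, 2, 3, 4]
Op 9: conn=2 S1=21 S2=9 S3=26 S4=9 blocked=[]
Op 10: conn=-16 S1=21 S2=9 S3=26 S4=-9 blocked=[1, 2, 3, 4]
Op 11: conn=-22 S1=21 S2=9 S3=20 S4=-9 blocked=[1, 2, 3, 4]
Op 12: conn=-22 S1=21 S2=15 S3=20 S4=-9 blocked=[1, 2, 3, 4]
Op 13: conn=0 S1=21 S2=15 S3=20 S4=-9 blocked=[1, 2, 3, 4]
Op 14: conn=20 S1=21 S2=15 S3=20 S4=-9 blocked=[4]

Answer: S4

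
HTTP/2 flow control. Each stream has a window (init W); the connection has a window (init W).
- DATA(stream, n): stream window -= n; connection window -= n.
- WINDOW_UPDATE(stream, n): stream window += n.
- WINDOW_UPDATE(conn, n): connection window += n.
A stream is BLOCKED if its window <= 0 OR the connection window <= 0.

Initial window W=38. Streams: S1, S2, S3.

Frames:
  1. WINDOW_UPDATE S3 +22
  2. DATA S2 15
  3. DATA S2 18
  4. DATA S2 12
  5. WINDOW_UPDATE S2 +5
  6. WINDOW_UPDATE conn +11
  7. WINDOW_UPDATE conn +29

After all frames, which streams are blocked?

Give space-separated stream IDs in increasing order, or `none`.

Answer: S2

Derivation:
Op 1: conn=38 S1=38 S2=38 S3=60 blocked=[]
Op 2: conn=23 S1=38 S2=23 S3=60 blocked=[]
Op 3: conn=5 S1=38 S2=5 S3=60 blocked=[]
Op 4: conn=-7 S1=38 S2=-7 S3=60 blocked=[1, 2, 3]
Op 5: conn=-7 S1=38 S2=-2 S3=60 blocked=[1, 2, 3]
Op 6: conn=4 S1=38 S2=-2 S3=60 blocked=[2]
Op 7: conn=33 S1=38 S2=-2 S3=60 blocked=[2]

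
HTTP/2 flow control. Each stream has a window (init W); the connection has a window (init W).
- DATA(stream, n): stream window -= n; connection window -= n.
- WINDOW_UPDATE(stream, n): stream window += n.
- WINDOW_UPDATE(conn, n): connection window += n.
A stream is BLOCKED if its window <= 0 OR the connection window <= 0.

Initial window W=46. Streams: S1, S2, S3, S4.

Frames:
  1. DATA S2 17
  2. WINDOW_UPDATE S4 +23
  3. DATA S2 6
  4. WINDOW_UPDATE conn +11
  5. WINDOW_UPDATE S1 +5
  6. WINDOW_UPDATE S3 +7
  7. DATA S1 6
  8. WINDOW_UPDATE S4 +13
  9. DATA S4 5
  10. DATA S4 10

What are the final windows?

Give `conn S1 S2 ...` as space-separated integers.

Op 1: conn=29 S1=46 S2=29 S3=46 S4=46 blocked=[]
Op 2: conn=29 S1=46 S2=29 S3=46 S4=69 blocked=[]
Op 3: conn=23 S1=46 S2=23 S3=46 S4=69 blocked=[]
Op 4: conn=34 S1=46 S2=23 S3=46 S4=69 blocked=[]
Op 5: conn=34 S1=51 S2=23 S3=46 S4=69 blocked=[]
Op 6: conn=34 S1=51 S2=23 S3=53 S4=69 blocked=[]
Op 7: conn=28 S1=45 S2=23 S3=53 S4=69 blocked=[]
Op 8: conn=28 S1=45 S2=23 S3=53 S4=82 blocked=[]
Op 9: conn=23 S1=45 S2=23 S3=53 S4=77 blocked=[]
Op 10: conn=13 S1=45 S2=23 S3=53 S4=67 blocked=[]

Answer: 13 45 23 53 67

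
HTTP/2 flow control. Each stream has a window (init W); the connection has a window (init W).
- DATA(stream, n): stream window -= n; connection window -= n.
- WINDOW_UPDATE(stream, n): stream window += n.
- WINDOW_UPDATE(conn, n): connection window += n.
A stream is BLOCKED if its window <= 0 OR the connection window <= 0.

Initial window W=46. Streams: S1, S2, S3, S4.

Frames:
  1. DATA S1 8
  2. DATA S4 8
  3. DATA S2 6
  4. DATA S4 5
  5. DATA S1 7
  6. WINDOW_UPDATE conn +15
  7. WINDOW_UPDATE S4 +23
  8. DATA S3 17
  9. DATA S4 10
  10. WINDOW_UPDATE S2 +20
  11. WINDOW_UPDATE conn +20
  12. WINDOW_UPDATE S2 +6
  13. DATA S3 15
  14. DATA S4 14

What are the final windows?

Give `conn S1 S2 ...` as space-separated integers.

Answer: -9 31 66 14 32

Derivation:
Op 1: conn=38 S1=38 S2=46 S3=46 S4=46 blocked=[]
Op 2: conn=30 S1=38 S2=46 S3=46 S4=38 blocked=[]
Op 3: conn=24 S1=38 S2=40 S3=46 S4=38 blocked=[]
Op 4: conn=19 S1=38 S2=40 S3=46 S4=33 blocked=[]
Op 5: conn=12 S1=31 S2=40 S3=46 S4=33 blocked=[]
Op 6: conn=27 S1=31 S2=40 S3=46 S4=33 blocked=[]
Op 7: conn=27 S1=31 S2=40 S3=46 S4=56 blocked=[]
Op 8: conn=10 S1=31 S2=40 S3=29 S4=56 blocked=[]
Op 9: conn=0 S1=31 S2=40 S3=29 S4=46 blocked=[1, 2, 3, 4]
Op 10: conn=0 S1=31 S2=60 S3=29 S4=46 blocked=[1, 2, 3, 4]
Op 11: conn=20 S1=31 S2=60 S3=29 S4=46 blocked=[]
Op 12: conn=20 S1=31 S2=66 S3=29 S4=46 blocked=[]
Op 13: conn=5 S1=31 S2=66 S3=14 S4=46 blocked=[]
Op 14: conn=-9 S1=31 S2=66 S3=14 S4=32 blocked=[1, 2, 3, 4]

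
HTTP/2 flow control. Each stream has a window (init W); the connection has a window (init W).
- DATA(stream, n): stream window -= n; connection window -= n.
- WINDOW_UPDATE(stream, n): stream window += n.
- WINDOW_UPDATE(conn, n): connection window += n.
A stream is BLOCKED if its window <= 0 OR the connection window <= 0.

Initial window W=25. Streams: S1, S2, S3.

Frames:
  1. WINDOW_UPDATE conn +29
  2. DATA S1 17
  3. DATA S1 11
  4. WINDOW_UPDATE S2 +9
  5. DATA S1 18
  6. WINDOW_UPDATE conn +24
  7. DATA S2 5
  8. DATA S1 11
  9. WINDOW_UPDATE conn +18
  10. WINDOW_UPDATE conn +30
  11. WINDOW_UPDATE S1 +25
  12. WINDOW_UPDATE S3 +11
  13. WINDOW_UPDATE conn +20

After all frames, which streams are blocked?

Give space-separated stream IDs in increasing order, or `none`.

Op 1: conn=54 S1=25 S2=25 S3=25 blocked=[]
Op 2: conn=37 S1=8 S2=25 S3=25 blocked=[]
Op 3: conn=26 S1=-3 S2=25 S3=25 blocked=[1]
Op 4: conn=26 S1=-3 S2=34 S3=25 blocked=[1]
Op 5: conn=8 S1=-21 S2=34 S3=25 blocked=[1]
Op 6: conn=32 S1=-21 S2=34 S3=25 blocked=[1]
Op 7: conn=27 S1=-21 S2=29 S3=25 blocked=[1]
Op 8: conn=16 S1=-32 S2=29 S3=25 blocked=[1]
Op 9: conn=34 S1=-32 S2=29 S3=25 blocked=[1]
Op 10: conn=64 S1=-32 S2=29 S3=25 blocked=[1]
Op 11: conn=64 S1=-7 S2=29 S3=25 blocked=[1]
Op 12: conn=64 S1=-7 S2=29 S3=36 blocked=[1]
Op 13: conn=84 S1=-7 S2=29 S3=36 blocked=[1]

Answer: S1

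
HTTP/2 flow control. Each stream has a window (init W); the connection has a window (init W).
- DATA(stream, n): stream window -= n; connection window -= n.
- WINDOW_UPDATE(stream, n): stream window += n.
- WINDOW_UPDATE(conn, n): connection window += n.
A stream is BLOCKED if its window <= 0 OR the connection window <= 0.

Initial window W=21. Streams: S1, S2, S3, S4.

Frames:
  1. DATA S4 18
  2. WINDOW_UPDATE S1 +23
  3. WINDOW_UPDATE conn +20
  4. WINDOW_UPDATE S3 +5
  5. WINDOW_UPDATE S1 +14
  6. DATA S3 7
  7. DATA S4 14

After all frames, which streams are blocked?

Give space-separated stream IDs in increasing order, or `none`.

Op 1: conn=3 S1=21 S2=21 S3=21 S4=3 blocked=[]
Op 2: conn=3 S1=44 S2=21 S3=21 S4=3 blocked=[]
Op 3: conn=23 S1=44 S2=21 S3=21 S4=3 blocked=[]
Op 4: conn=23 S1=44 S2=21 S3=26 S4=3 blocked=[]
Op 5: conn=23 S1=58 S2=21 S3=26 S4=3 blocked=[]
Op 6: conn=16 S1=58 S2=21 S3=19 S4=3 blocked=[]
Op 7: conn=2 S1=58 S2=21 S3=19 S4=-11 blocked=[4]

Answer: S4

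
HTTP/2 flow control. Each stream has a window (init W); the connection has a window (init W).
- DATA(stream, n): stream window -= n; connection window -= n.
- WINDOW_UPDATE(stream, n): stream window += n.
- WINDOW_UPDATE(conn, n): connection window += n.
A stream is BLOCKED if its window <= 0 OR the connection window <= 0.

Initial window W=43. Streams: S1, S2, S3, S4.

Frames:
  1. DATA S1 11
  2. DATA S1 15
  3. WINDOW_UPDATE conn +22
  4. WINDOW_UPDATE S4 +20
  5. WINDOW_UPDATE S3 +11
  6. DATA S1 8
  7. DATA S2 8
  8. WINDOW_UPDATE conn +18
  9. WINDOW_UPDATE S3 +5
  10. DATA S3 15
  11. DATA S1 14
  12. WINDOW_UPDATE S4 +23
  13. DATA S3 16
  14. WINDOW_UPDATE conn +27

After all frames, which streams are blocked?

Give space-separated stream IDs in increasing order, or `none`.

Op 1: conn=32 S1=32 S2=43 S3=43 S4=43 blocked=[]
Op 2: conn=17 S1=17 S2=43 S3=43 S4=43 blocked=[]
Op 3: conn=39 S1=17 S2=43 S3=43 S4=43 blocked=[]
Op 4: conn=39 S1=17 S2=43 S3=43 S4=63 blocked=[]
Op 5: conn=39 S1=17 S2=43 S3=54 S4=63 blocked=[]
Op 6: conn=31 S1=9 S2=43 S3=54 S4=63 blocked=[]
Op 7: conn=23 S1=9 S2=35 S3=54 S4=63 blocked=[]
Op 8: conn=41 S1=9 S2=35 S3=54 S4=63 blocked=[]
Op 9: conn=41 S1=9 S2=35 S3=59 S4=63 blocked=[]
Op 10: conn=26 S1=9 S2=35 S3=44 S4=63 blocked=[]
Op 11: conn=12 S1=-5 S2=35 S3=44 S4=63 blocked=[1]
Op 12: conn=12 S1=-5 S2=35 S3=44 S4=86 blocked=[1]
Op 13: conn=-4 S1=-5 S2=35 S3=28 S4=86 blocked=[1, 2, 3, 4]
Op 14: conn=23 S1=-5 S2=35 S3=28 S4=86 blocked=[1]

Answer: S1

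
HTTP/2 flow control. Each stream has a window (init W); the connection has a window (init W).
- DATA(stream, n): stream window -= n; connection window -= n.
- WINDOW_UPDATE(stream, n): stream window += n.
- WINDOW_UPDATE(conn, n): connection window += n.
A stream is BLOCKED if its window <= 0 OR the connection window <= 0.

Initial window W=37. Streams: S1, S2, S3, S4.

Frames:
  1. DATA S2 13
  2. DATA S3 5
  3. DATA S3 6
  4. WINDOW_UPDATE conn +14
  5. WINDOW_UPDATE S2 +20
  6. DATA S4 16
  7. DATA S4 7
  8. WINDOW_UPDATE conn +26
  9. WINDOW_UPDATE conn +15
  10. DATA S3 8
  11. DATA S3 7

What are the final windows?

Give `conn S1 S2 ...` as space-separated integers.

Answer: 30 37 44 11 14

Derivation:
Op 1: conn=24 S1=37 S2=24 S3=37 S4=37 blocked=[]
Op 2: conn=19 S1=37 S2=24 S3=32 S4=37 blocked=[]
Op 3: conn=13 S1=37 S2=24 S3=26 S4=37 blocked=[]
Op 4: conn=27 S1=37 S2=24 S3=26 S4=37 blocked=[]
Op 5: conn=27 S1=37 S2=44 S3=26 S4=37 blocked=[]
Op 6: conn=11 S1=37 S2=44 S3=26 S4=21 blocked=[]
Op 7: conn=4 S1=37 S2=44 S3=26 S4=14 blocked=[]
Op 8: conn=30 S1=37 S2=44 S3=26 S4=14 blocked=[]
Op 9: conn=45 S1=37 S2=44 S3=26 S4=14 blocked=[]
Op 10: conn=37 S1=37 S2=44 S3=18 S4=14 blocked=[]
Op 11: conn=30 S1=37 S2=44 S3=11 S4=14 blocked=[]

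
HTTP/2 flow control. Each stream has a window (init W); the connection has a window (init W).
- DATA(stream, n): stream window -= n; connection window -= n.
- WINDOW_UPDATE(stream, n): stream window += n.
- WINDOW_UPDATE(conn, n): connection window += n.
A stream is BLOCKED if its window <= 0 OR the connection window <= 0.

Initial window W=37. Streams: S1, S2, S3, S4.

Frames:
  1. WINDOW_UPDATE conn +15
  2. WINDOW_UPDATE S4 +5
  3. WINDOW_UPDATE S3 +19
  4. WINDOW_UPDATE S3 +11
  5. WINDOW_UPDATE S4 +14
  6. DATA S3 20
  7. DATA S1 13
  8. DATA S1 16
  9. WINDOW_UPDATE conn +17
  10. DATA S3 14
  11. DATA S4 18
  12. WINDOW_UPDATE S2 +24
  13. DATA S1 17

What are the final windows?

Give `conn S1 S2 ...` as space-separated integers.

Op 1: conn=52 S1=37 S2=37 S3=37 S4=37 blocked=[]
Op 2: conn=52 S1=37 S2=37 S3=37 S4=42 blocked=[]
Op 3: conn=52 S1=37 S2=37 S3=56 S4=42 blocked=[]
Op 4: conn=52 S1=37 S2=37 S3=67 S4=42 blocked=[]
Op 5: conn=52 S1=37 S2=37 S3=67 S4=56 blocked=[]
Op 6: conn=32 S1=37 S2=37 S3=47 S4=56 blocked=[]
Op 7: conn=19 S1=24 S2=37 S3=47 S4=56 blocked=[]
Op 8: conn=3 S1=8 S2=37 S3=47 S4=56 blocked=[]
Op 9: conn=20 S1=8 S2=37 S3=47 S4=56 blocked=[]
Op 10: conn=6 S1=8 S2=37 S3=33 S4=56 blocked=[]
Op 11: conn=-12 S1=8 S2=37 S3=33 S4=38 blocked=[1, 2, 3, 4]
Op 12: conn=-12 S1=8 S2=61 S3=33 S4=38 blocked=[1, 2, 3, 4]
Op 13: conn=-29 S1=-9 S2=61 S3=33 S4=38 blocked=[1, 2, 3, 4]

Answer: -29 -9 61 33 38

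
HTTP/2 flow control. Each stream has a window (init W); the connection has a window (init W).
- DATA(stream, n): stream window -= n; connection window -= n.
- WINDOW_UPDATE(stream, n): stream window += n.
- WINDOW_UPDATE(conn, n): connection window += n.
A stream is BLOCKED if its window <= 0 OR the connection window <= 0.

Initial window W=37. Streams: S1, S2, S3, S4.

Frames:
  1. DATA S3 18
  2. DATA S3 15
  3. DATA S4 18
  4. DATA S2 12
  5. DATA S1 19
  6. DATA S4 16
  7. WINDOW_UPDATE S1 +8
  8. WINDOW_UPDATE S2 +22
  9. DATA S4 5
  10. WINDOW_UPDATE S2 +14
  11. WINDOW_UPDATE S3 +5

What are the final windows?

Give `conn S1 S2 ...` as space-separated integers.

Answer: -66 26 61 9 -2

Derivation:
Op 1: conn=19 S1=37 S2=37 S3=19 S4=37 blocked=[]
Op 2: conn=4 S1=37 S2=37 S3=4 S4=37 blocked=[]
Op 3: conn=-14 S1=37 S2=37 S3=4 S4=19 blocked=[1, 2, 3, 4]
Op 4: conn=-26 S1=37 S2=25 S3=4 S4=19 blocked=[1, 2, 3, 4]
Op 5: conn=-45 S1=18 S2=25 S3=4 S4=19 blocked=[1, 2, 3, 4]
Op 6: conn=-61 S1=18 S2=25 S3=4 S4=3 blocked=[1, 2, 3, 4]
Op 7: conn=-61 S1=26 S2=25 S3=4 S4=3 blocked=[1, 2, 3, 4]
Op 8: conn=-61 S1=26 S2=47 S3=4 S4=3 blocked=[1, 2, 3, 4]
Op 9: conn=-66 S1=26 S2=47 S3=4 S4=-2 blocked=[1, 2, 3, 4]
Op 10: conn=-66 S1=26 S2=61 S3=4 S4=-2 blocked=[1, 2, 3, 4]
Op 11: conn=-66 S1=26 S2=61 S3=9 S4=-2 blocked=[1, 2, 3, 4]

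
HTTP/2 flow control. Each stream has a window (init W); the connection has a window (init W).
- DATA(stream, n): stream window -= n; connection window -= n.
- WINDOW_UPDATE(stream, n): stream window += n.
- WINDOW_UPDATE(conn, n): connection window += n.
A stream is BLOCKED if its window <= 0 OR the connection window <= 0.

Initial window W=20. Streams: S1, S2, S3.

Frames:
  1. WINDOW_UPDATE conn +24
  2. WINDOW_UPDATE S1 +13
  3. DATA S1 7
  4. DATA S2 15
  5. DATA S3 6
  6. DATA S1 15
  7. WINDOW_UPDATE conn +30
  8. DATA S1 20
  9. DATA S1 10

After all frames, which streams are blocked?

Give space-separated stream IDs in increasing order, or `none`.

Op 1: conn=44 S1=20 S2=20 S3=20 blocked=[]
Op 2: conn=44 S1=33 S2=20 S3=20 blocked=[]
Op 3: conn=37 S1=26 S2=20 S3=20 blocked=[]
Op 4: conn=22 S1=26 S2=5 S3=20 blocked=[]
Op 5: conn=16 S1=26 S2=5 S3=14 blocked=[]
Op 6: conn=1 S1=11 S2=5 S3=14 blocked=[]
Op 7: conn=31 S1=11 S2=5 S3=14 blocked=[]
Op 8: conn=11 S1=-9 S2=5 S3=14 blocked=[1]
Op 9: conn=1 S1=-19 S2=5 S3=14 blocked=[1]

Answer: S1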